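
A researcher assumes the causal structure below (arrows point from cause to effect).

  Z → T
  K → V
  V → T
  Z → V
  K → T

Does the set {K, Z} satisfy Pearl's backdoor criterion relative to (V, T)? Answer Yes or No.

Yes

Backdoor paths from V to T (paths whose first edge points into V):
  P1: V <- Z -> T
  P2: V <- K -> T
Condition 1 (no descendant of V in the set): holds — descendants of V are {T}; none are in {K, Z}.
Condition 2 (every backdoor path blocked by {K, Z}):
  P1: blocked at fork node Z ∈ conditioning set.
  P2: blocked at fork node K ∈ conditioning set.
{K, Z} satisfies the backdoor criterion.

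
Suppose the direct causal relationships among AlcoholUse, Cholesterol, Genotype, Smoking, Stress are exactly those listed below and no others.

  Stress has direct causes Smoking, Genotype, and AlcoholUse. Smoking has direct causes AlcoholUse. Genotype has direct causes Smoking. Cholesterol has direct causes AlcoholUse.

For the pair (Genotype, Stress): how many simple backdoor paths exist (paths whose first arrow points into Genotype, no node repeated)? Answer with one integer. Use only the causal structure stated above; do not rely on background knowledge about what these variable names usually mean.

A backdoor path from Genotype to Stress is any simple undirected path whose first edge points into Genotype (i.e. leaves Genotype via a parent).
Parents of Genotype: {Smoking}.
Enumerating:
  P1: Genotype <- Smoking <- AlcoholUse -> Stress
  P2: Genotype <- Smoking -> Stress
That exhausts the simple backdoor paths. Count: 2.

2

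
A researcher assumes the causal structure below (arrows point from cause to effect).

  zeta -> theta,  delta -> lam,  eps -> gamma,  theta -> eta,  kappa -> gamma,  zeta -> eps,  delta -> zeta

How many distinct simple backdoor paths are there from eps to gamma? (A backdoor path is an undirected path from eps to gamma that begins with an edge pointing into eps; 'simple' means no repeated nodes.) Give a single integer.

0

A backdoor path from eps to gamma is any simple undirected path whose first edge points into eps (i.e. leaves eps via a parent).
Parents of eps: {zeta}.
No simple path from any parent of eps reaches gamma without revisiting eps, so there are no backdoor paths.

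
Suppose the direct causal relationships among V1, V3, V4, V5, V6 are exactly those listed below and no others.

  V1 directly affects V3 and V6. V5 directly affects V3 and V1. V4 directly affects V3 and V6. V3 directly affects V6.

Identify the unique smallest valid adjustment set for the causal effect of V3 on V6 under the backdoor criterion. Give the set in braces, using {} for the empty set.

Variables eligible for adjustment (non-descendants of V3, excluding V3 and V6): {V1, V4, V5}.
Backdoor paths from V3 to V6:
  P1: V3 <- V5 -> V1 -> V6
  P2: V3 <- V1 -> V6
  P3: V3 <- V4 -> V6
The empty set is not sufficient: P1 (V3 <- V5 -> V1 -> V6) has no collider blocking it and no conditioned non-collider, so it is open.
Try {V1, V4}:
  P1: blocked at chain node V1 ∈ conditioning set.
  P2: blocked at fork node V1 ∈ conditioning set.
  P3: blocked at fork node V4 ∈ conditioning set.
{V1, V4} contains no descendant of V3 and blocks every backdoor path.
Every element of {V1, V4} is needed (dropping V1 leaves P1 open; dropping V4 leaves P3 open), so no proper subset is valid.
Among all size-2 subsets of the eligible variables, only {V1, V4} blocks every backdoor path, so it is the unique smallest valid adjustment set.

{V1, V4}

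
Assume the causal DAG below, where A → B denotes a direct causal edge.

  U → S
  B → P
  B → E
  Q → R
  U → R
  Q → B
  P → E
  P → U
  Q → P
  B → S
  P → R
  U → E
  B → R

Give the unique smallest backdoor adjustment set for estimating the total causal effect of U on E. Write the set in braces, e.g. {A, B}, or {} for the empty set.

{P}

Variables eligible for adjustment (non-descendants of U, excluding U and E): {B, P, Q}.
Backdoor paths from U to E:
  P1: U <- P <- Q -> B -> E
  P2: U <- P <- Q -> R <- B -> E
  P3: U <- P <- B -> E
  P4: U <- P -> E
  P5: U <- P -> R <- Q -> B -> E
  P6: U <- P -> R <- B -> E
The empty set is not sufficient: P1 (U <- P <- Q -> B -> E) has no collider blocking it and no conditioned non-collider, so it is open.
Try {P}:
  P1: blocked at chain node P ∈ conditioning set.
  P2: blocked at chain node P ∈ conditioning set.
  P3: blocked at chain node P ∈ conditioning set.
  P4: blocked at fork node P ∈ conditioning set.
  P5: blocked at fork node P ∈ conditioning set.
  P6: blocked at fork node P ∈ conditioning set.
{P} contains no descendant of U and blocks every backdoor path.
No other singleton works — e.g. {Q} leaves P3 open — so {P} is the unique smallest valid adjustment set.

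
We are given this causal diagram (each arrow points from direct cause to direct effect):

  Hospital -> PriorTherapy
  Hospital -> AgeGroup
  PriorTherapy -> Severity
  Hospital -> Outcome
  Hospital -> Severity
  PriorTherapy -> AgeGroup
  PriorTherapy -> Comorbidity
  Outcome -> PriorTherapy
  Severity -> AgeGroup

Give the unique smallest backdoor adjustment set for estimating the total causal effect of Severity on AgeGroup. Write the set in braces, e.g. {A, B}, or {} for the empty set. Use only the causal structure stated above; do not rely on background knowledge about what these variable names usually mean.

Variables eligible for adjustment (non-descendants of Severity, excluding Severity and AgeGroup): {Comorbidity, Hospital, Outcome, PriorTherapy}.
Backdoor paths from Severity to AgeGroup:
  P1: Severity <- Hospital -> Outcome -> PriorTherapy -> AgeGroup
  P2: Severity <- Hospital -> PriorTherapy -> AgeGroup
  P3: Severity <- Hospital -> AgeGroup
  P4: Severity <- PriorTherapy <- Hospital -> AgeGroup
  P5: Severity <- PriorTherapy <- Outcome <- Hospital -> AgeGroup
  P6: Severity <- PriorTherapy -> AgeGroup
The empty set is not sufficient: P1 (Severity <- Hospital -> Outcome -> PriorTherapy -> AgeGroup) has no collider blocking it and no conditioned non-collider, so it is open.
Try {Hospital, PriorTherapy}:
  P1: blocked at fork node Hospital ∈ conditioning set.
  P2: blocked at fork node Hospital ∈ conditioning set.
  P3: blocked at fork node Hospital ∈ conditioning set.
  P4: blocked at chain node PriorTherapy ∈ conditioning set.
  P5: blocked at chain node PriorTherapy ∈ conditioning set.
  P6: blocked at fork node PriorTherapy ∈ conditioning set.
{Hospital, PriorTherapy} contains no descendant of Severity and blocks every backdoor path.
Every element of {Hospital, PriorTherapy} is needed (dropping Hospital leaves P3 open; dropping PriorTherapy leaves P6 open), so no proper subset is valid.
Among all size-2 subsets of the eligible variables, only {Hospital, PriorTherapy} blocks every backdoor path, so it is the unique smallest valid adjustment set.

{Hospital, PriorTherapy}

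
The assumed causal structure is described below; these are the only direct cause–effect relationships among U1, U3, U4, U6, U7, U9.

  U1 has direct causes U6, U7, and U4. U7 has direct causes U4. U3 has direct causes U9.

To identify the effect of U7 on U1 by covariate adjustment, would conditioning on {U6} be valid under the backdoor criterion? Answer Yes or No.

No

Backdoor paths from U7 to U1 (paths whose first edge points into U7):
  P1: U7 <- U4 -> U1
Condition 1 (no descendant of U7 in the set): holds — descendants of U7 are {U1}; none are in {U6}.
Condition 2 (every backdoor path blocked by {U6}):
  P1: open — no interior node is in the conditioning set.
{U6} does not satisfy the backdoor criterion.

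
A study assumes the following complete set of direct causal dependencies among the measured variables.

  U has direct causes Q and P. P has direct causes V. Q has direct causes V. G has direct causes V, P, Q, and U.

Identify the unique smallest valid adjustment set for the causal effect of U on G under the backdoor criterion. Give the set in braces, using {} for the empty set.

Variables eligible for adjustment (non-descendants of U, excluding U and G): {P, Q, V}.
Backdoor paths from U to G:
  P1: U <- Q <- V -> P -> G
  P2: U <- Q <- V -> G
  P3: U <- Q -> G
  P4: U <- P <- V -> Q -> G
  P5: U <- P <- V -> G
  P6: U <- P -> G
The empty set is not sufficient: P1 (U <- Q <- V -> P -> G) has no collider blocking it and no conditioned non-collider, so it is open.
Try {P, Q}:
  P1: blocked at chain node Q ∈ conditioning set.
  P2: blocked at chain node Q ∈ conditioning set.
  P3: blocked at fork node Q ∈ conditioning set.
  P4: blocked at chain node P ∈ conditioning set.
  P5: blocked at chain node P ∈ conditioning set.
  P6: blocked at fork node P ∈ conditioning set.
{P, Q} contains no descendant of U and blocks every backdoor path.
Every element of {P, Q} is needed (dropping P leaves P5 open; dropping Q leaves P2 open), so no proper subset is valid.
Among all size-2 subsets of the eligible variables, only {P, Q} blocks every backdoor path, so it is the unique smallest valid adjustment set.

{P, Q}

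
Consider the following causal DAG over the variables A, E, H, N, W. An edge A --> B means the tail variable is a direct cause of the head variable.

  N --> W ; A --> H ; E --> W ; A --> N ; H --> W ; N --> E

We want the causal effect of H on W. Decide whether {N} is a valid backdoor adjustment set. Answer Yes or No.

Yes

Backdoor paths from H to W (paths whose first edge points into H):
  P1: H <- A -> N -> E -> W
  P2: H <- A -> N -> W
Condition 1 (no descendant of H in the set): holds — descendants of H are {W}; none are in {N}.
Condition 2 (every backdoor path blocked by {N}):
  P1: blocked at chain node N ∈ conditioning set.
  P2: blocked at chain node N ∈ conditioning set.
{N} satisfies the backdoor criterion.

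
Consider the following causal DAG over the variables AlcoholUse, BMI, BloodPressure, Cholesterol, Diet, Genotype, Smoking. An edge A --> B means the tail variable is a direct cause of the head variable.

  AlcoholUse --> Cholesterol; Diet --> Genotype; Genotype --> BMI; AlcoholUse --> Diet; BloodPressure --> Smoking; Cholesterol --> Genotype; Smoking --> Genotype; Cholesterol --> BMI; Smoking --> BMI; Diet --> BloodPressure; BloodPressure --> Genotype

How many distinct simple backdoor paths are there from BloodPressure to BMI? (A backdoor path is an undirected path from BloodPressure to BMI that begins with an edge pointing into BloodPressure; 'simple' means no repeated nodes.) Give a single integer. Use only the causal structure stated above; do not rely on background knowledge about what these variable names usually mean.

6

A backdoor path from BloodPressure to BMI is any simple undirected path whose first edge points into BloodPressure (i.e. leaves BloodPressure via a parent).
Parents of BloodPressure: {Diet}.
Enumerating:
  P1: BloodPressure <- Diet <- AlcoholUse -> Cholesterol -> Genotype <- Smoking -> BMI
  P2: BloodPressure <- Diet <- AlcoholUse -> Cholesterol -> Genotype -> BMI
  P3: BloodPressure <- Diet <- AlcoholUse -> Cholesterol -> BMI
  P4: BloodPressure <- Diet -> Genotype <- Smoking -> BMI
  P5: BloodPressure <- Diet -> Genotype <- Cholesterol -> BMI
  P6: BloodPressure <- Diet -> Genotype -> BMI
That exhausts the simple backdoor paths. Count: 6.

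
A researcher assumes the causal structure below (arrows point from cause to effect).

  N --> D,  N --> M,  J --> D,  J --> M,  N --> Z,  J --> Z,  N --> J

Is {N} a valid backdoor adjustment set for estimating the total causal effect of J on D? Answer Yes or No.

Backdoor paths from J to D (paths whose first edge points into J):
  P1: J <- N -> D
Condition 1 (no descendant of J in the set): holds — descendants of J are {D, M, Z}; none are in {N}.
Condition 2 (every backdoor path blocked by {N}):
  P1: blocked at fork node N ∈ conditioning set.
{N} satisfies the backdoor criterion.

Yes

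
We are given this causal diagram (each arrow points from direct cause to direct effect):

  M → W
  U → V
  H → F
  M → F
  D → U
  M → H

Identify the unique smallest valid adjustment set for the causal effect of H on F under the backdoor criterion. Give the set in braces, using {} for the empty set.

{M}

Variables eligible for adjustment (non-descendants of H, excluding H and F): {D, M, U, V, W}.
Backdoor paths from H to F:
  P1: H <- M -> F
The empty set is not sufficient: P1 (H <- M -> F) has no collider blocking it and no conditioned non-collider, so it is open.
Try {M}:
  P1: blocked at fork node M ∈ conditioning set.
{M} contains no descendant of H and blocks every backdoor path.
No other singleton works — e.g. {D} leaves P1 open — so {M} is the unique smallest valid adjustment set.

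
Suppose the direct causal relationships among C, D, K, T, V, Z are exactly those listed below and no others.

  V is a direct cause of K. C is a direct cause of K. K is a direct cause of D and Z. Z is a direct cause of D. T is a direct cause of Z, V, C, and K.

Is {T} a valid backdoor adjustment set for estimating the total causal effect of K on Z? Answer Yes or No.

Yes

Backdoor paths from K to Z (paths whose first edge points into K):
  P1: K <- T -> Z
  P2: K <- V <- T -> Z
  P3: K <- C <- T -> Z
Condition 1 (no descendant of K in the set): holds — descendants of K are {D, Z}; none are in {T}.
Condition 2 (every backdoor path blocked by {T}):
  P1: blocked at fork node T ∈ conditioning set.
  P2: blocked at fork node T ∈ conditioning set.
  P3: blocked at fork node T ∈ conditioning set.
{T} satisfies the backdoor criterion.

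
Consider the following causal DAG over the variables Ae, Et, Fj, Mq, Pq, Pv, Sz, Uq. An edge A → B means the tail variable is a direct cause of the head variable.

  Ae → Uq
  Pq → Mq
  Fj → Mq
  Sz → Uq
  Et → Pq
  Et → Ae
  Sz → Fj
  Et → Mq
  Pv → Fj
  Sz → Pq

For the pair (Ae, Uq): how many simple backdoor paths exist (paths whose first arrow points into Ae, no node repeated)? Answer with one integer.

A backdoor path from Ae to Uq is any simple undirected path whose first edge points into Ae (i.e. leaves Ae via a parent).
Parents of Ae: {Et}.
Enumerating:
  P1: Ae <- Et -> Pq <- Sz -> Uq
  P2: Ae <- Et -> Pq -> Mq <- Fj <- Sz -> Uq
  P3: Ae <- Et -> Mq <- Pq <- Sz -> Uq
  P4: Ae <- Et -> Mq <- Fj <- Sz -> Uq
That exhausts the simple backdoor paths. Count: 4.

4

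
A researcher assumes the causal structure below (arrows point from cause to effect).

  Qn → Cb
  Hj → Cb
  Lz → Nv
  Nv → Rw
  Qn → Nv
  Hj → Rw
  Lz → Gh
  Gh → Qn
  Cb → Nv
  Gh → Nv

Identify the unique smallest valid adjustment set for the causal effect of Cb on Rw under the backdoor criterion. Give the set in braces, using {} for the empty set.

Variables eligible for adjustment (non-descendants of Cb, excluding Cb and Rw): {Gh, Hj, Lz, Qn}.
Backdoor paths from Cb to Rw:
  P1: Cb <- Hj -> Rw
  P2: Cb <- Qn <- Gh <- Lz -> Nv -> Rw
  P3: Cb <- Qn <- Gh -> Nv -> Rw
  P4: Cb <- Qn -> Nv -> Rw
The empty set is not sufficient: P1 (Cb <- Hj -> Rw) has no collider blocking it and no conditioned non-collider, so it is open.
Try {Hj, Qn}:
  P1: blocked at fork node Hj ∈ conditioning set.
  P2: blocked at chain node Qn ∈ conditioning set.
  P3: blocked at chain node Qn ∈ conditioning set.
  P4: blocked at fork node Qn ∈ conditioning set.
{Hj, Qn} contains no descendant of Cb and blocks every backdoor path.
Every element of {Hj, Qn} is needed (dropping Hj leaves P1 open; dropping Qn leaves P2 open), so no proper subset is valid.
Among all size-2 subsets of the eligible variables, only {Hj, Qn} blocks every backdoor path, so it is the unique smallest valid adjustment set.

{Hj, Qn}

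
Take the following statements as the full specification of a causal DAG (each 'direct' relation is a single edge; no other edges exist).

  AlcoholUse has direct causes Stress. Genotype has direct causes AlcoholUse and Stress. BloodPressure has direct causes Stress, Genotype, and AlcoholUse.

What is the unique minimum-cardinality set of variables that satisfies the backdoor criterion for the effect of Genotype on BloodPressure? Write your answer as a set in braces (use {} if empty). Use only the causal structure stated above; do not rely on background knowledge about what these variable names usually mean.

{AlcoholUse, Stress}

Variables eligible for adjustment (non-descendants of Genotype, excluding Genotype and BloodPressure): {AlcoholUse, Stress}.
Backdoor paths from Genotype to BloodPressure:
  P1: Genotype <- Stress -> AlcoholUse -> BloodPressure
  P2: Genotype <- Stress -> BloodPressure
  P3: Genotype <- AlcoholUse <- Stress -> BloodPressure
  P4: Genotype <- AlcoholUse -> BloodPressure
The empty set is not sufficient: P1 (Genotype <- Stress -> AlcoholUse -> BloodPressure) has no collider blocking it and no conditioned non-collider, so it is open.
Try {AlcoholUse, Stress}:
  P1: blocked at fork node Stress ∈ conditioning set.
  P2: blocked at fork node Stress ∈ conditioning set.
  P3: blocked at chain node AlcoholUse ∈ conditioning set.
  P4: blocked at fork node AlcoholUse ∈ conditioning set.
{AlcoholUse, Stress} contains no descendant of Genotype and blocks every backdoor path.
Every element of {AlcoholUse, Stress} is needed (dropping AlcoholUse leaves P4 open; dropping Stress leaves P2 open), so no proper subset is valid.
Among all size-2 subsets of the eligible variables, only {AlcoholUse, Stress} blocks every backdoor path, so it is the unique smallest valid adjustment set.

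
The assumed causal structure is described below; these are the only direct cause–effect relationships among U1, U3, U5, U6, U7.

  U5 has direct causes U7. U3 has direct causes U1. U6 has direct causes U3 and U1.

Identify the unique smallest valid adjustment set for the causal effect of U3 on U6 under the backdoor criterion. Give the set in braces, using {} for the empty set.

Variables eligible for adjustment (non-descendants of U3, excluding U3 and U6): {U1, U5, U7}.
Backdoor paths from U3 to U6:
  P1: U3 <- U1 -> U6
The empty set is not sufficient: P1 (U3 <- U1 -> U6) has no collider blocking it and no conditioned non-collider, so it is open.
Try {U1}:
  P1: blocked at fork node U1 ∈ conditioning set.
{U1} contains no descendant of U3 and blocks every backdoor path.
No other singleton works — e.g. {U7} leaves P1 open — so {U1} is the unique smallest valid adjustment set.

{U1}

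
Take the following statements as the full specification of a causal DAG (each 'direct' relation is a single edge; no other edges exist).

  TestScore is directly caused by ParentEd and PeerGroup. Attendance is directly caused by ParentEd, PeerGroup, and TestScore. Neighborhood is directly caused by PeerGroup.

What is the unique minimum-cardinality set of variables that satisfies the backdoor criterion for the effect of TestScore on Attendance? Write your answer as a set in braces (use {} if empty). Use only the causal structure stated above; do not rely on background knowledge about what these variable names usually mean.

{ParentEd, PeerGroup}

Variables eligible for adjustment (non-descendants of TestScore, excluding TestScore and Attendance): {Neighborhood, ParentEd, PeerGroup}.
Backdoor paths from TestScore to Attendance:
  P1: TestScore <- PeerGroup -> Attendance
  P2: TestScore <- ParentEd -> Attendance
The empty set is not sufficient: P1 (TestScore <- PeerGroup -> Attendance) has no collider blocking it and no conditioned non-collider, so it is open.
Try {ParentEd, PeerGroup}:
  P1: blocked at fork node PeerGroup ∈ conditioning set.
  P2: blocked at fork node ParentEd ∈ conditioning set.
{ParentEd, PeerGroup} contains no descendant of TestScore and blocks every backdoor path.
Every element of {ParentEd, PeerGroup} is needed (dropping ParentEd leaves P2 open; dropping PeerGroup leaves P1 open), so no proper subset is valid.
Among all size-2 subsets of the eligible variables, only {ParentEd, PeerGroup} blocks every backdoor path, so it is the unique smallest valid adjustment set.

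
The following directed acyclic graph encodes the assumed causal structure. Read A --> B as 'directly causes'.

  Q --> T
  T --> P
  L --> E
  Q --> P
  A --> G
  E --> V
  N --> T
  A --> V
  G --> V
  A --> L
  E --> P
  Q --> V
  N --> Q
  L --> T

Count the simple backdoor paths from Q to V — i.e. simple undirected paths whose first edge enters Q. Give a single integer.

6

A backdoor path from Q to V is any simple undirected path whose first edge points into Q (i.e. leaves Q via a parent).
Parents of Q: {N}.
Enumerating:
  P1: Q <- N -> T <- L <- A -> G -> V
  P2: Q <- N -> T <- L <- A -> V
  P3: Q <- N -> T <- L -> E -> V
  P4: Q <- N -> T -> P <- E <- L <- A -> G -> V
  P5: Q <- N -> T -> P <- E <- L <- A -> V
  P6: Q <- N -> T -> P <- E -> V
That exhausts the simple backdoor paths. Count: 6.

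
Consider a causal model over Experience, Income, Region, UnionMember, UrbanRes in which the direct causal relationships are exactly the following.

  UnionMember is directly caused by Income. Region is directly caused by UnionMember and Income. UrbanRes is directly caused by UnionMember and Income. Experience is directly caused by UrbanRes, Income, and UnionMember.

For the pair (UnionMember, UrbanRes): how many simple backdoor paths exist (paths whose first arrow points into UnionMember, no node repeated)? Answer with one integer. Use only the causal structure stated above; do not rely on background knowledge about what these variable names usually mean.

2

A backdoor path from UnionMember to UrbanRes is any simple undirected path whose first edge points into UnionMember (i.e. leaves UnionMember via a parent).
Parents of UnionMember: {Income}.
Enumerating:
  P1: UnionMember <- Income -> UrbanRes
  P2: UnionMember <- Income -> Experience <- UrbanRes
That exhausts the simple backdoor paths. Count: 2.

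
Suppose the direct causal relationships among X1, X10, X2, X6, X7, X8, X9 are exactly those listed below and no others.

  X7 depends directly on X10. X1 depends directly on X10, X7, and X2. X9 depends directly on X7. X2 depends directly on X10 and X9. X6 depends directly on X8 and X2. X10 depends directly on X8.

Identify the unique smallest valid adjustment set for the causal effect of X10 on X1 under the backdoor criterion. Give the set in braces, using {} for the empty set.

Variables eligible for adjustment (non-descendants of X10, excluding X10 and X1): {X8}.
Backdoor paths from X10 to X1:
  P1: X10 <- X8 -> X6 <- X2 <- X9 <- X7 -> X1
  P2: X10 <- X8 -> X6 <- X2 -> X1
Each backdoor path contains an unconditioned collider, so every path is already blocked with the empty conditioning set:
  P1: blocked at collider X6 (neither it nor any descendant is in the conditioning set).
  P2: blocked at collider X6 (neither it nor any descendant is in the conditioning set).
The empty set is therefore the unique smallest valid set.

{}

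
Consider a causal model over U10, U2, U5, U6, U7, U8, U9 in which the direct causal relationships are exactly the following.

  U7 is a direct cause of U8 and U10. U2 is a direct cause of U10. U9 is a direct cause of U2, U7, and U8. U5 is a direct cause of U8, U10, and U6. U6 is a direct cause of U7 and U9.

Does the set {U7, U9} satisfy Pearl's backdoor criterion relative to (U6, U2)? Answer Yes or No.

No

Backdoor paths from U6 to U2 (paths whose first edge points into U6):
  P1: U6 <- U5 -> U8 <- U9 -> U7 -> U10 <- U2
  P2: U6 <- U5 -> U8 <- U9 -> U2
  P3: U6 <- U5 -> U8 <- U7 <- U9 -> U2
  P4: U6 <- U5 -> U8 <- U7 -> U10 <- U2
  P5: U6 <- U5 -> U10 <- U7 <- U9 -> U2
  P6: U6 <- U5 -> U10 <- U7 -> U8 <- U9 -> U2
  P7: U6 <- U5 -> U10 <- U2
Condition 1 (no descendant of U6 in the set): FAILS — U7 and U9 are descendants of U6.
Condition 2 (every backdoor path blocked by {U7, U9}):
  P1: blocked at collider U8 (neither it nor any descendant is in the conditioning set).
  P2: blocked at collider U8 (neither it nor any descendant is in the conditioning set).
  P3: blocked at collider U8 (neither it nor any descendant is in the conditioning set).
  P4: blocked at collider U8 (neither it nor any descendant is in the conditioning set).
  P5: blocked at collider U10 (neither it nor any descendant is in the conditioning set).
  P6: blocked at collider U10 (neither it nor any descendant is in the conditioning set).
  P7: blocked at collider U10 (neither it nor any descendant is in the conditioning set).
{U7, U9} does not satisfy the backdoor criterion.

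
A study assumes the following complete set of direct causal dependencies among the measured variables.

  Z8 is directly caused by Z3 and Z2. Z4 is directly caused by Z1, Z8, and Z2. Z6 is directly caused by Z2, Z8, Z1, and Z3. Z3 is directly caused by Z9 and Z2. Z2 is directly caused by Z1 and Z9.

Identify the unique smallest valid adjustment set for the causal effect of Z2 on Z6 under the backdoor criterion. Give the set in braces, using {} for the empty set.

{Z1, Z9}

Variables eligible for adjustment (non-descendants of Z2, excluding Z2 and Z6): {Z1, Z9}.
Backdoor paths from Z2 to Z6:
  P1: Z2 <- Z1 -> Z6
  P2: Z2 <- Z1 -> Z4 <- Z8 <- Z3 -> Z6
  P3: Z2 <- Z1 -> Z4 <- Z8 -> Z6
  P4: Z2 <- Z9 -> Z3 -> Z8 -> Z6
  P5: Z2 <- Z9 -> Z3 -> Z8 -> Z4 <- Z1 -> Z6
  P6: Z2 <- Z9 -> Z3 -> Z6
The empty set is not sufficient: P1 (Z2 <- Z1 -> Z6) has no collider blocking it and no conditioned non-collider, so it is open.
Try {Z1, Z9}:
  P1: blocked at fork node Z1 ∈ conditioning set.
  P2: blocked at fork node Z1 ∈ conditioning set.
  P3: blocked at fork node Z1 ∈ conditioning set.
  P4: blocked at fork node Z9 ∈ conditioning set.
  P5: blocked at fork node Z9 ∈ conditioning set.
  P6: blocked at fork node Z9 ∈ conditioning set.
{Z1, Z9} contains no descendant of Z2 and blocks every backdoor path.
Every element of {Z1, Z9} is needed (dropping Z1 leaves P1 open; dropping Z9 leaves P4 open), so no proper subset is valid.
Among all size-2 subsets of the eligible variables, only {Z1, Z9} blocks every backdoor path, so it is the unique smallest valid adjustment set.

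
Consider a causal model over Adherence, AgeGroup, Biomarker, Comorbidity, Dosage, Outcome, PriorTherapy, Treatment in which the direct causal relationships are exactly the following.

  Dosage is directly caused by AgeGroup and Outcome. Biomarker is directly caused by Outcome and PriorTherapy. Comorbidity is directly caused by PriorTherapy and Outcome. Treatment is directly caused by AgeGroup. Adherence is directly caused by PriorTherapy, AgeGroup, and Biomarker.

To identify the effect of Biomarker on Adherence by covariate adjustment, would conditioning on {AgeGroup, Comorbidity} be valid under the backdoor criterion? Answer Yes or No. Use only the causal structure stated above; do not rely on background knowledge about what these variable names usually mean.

No

Backdoor paths from Biomarker to Adherence (paths whose first edge points into Biomarker):
  P1: Biomarker <- PriorTherapy -> Adherence
  P2: Biomarker <- PriorTherapy -> Comorbidity <- Outcome -> Dosage <- AgeGroup -> Adherence
  P3: Biomarker <- Outcome -> Dosage <- AgeGroup -> Adherence
  P4: Biomarker <- Outcome -> Comorbidity <- PriorTherapy -> Adherence
Condition 1 (no descendant of Biomarker in the set): holds — descendants of Biomarker are {Adherence}; none are in {AgeGroup, Comorbidity}.
Condition 2 (every backdoor path blocked by {AgeGroup, Comorbidity}):
  P1: open — no interior node is in the conditioning set.
  P2: blocked at collider Dosage (neither it nor any descendant is in the conditioning set).
  P3: blocked at collider Dosage (neither it nor any descendant is in the conditioning set).
  P4: open — collider(s) Comorbidity are conditioned on (or have a conditioned descendant) and no non-collider on the path is in the set.
{AgeGroup, Comorbidity} does not satisfy the backdoor criterion.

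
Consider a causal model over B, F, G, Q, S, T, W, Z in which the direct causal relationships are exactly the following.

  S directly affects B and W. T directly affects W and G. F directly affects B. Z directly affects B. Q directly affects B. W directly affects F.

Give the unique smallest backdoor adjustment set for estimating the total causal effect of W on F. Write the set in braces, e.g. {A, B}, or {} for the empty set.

Variables eligible for adjustment (non-descendants of W, excluding W and F): {G, Q, S, T, Z}.
Backdoor paths from W to F:
  P1: W <- S -> B <- F
Each backdoor path contains an unconditioned collider, so every path is already blocked with the empty conditioning set:
  P1: blocked at collider B (neither it nor any descendant is in the conditioning set).
The empty set is therefore the unique smallest valid set.

{}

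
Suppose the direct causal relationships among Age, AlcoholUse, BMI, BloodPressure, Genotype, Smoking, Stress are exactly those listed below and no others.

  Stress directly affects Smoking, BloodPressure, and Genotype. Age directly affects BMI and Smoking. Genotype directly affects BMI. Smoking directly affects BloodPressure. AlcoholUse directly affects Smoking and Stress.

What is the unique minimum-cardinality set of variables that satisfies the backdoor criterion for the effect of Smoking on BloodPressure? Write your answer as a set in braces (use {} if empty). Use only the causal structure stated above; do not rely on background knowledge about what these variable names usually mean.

Variables eligible for adjustment (non-descendants of Smoking, excluding Smoking and BloodPressure): {Age, AlcoholUse, BMI, Genotype, Stress}.
Backdoor paths from Smoking to BloodPressure:
  P1: Smoking <- AlcoholUse -> Stress -> BloodPressure
  P2: Smoking <- Stress -> BloodPressure
  P3: Smoking <- Age -> BMI <- Genotype <- Stress -> BloodPressure
The empty set is not sufficient: P1 (Smoking <- AlcoholUse -> Stress -> BloodPressure) has no collider blocking it and no conditioned non-collider, so it is open.
Try {Stress}:
  P1: blocked at chain node Stress ∈ conditioning set.
  P2: blocked at fork node Stress ∈ conditioning set.
  P3: blocked at collider BMI (neither it nor any descendant is in the conditioning set).
{Stress} contains no descendant of Smoking and blocks every backdoor path.
No other singleton works — e.g. {AlcoholUse} leaves P2 open — so {Stress} is the unique smallest valid adjustment set.

{Stress}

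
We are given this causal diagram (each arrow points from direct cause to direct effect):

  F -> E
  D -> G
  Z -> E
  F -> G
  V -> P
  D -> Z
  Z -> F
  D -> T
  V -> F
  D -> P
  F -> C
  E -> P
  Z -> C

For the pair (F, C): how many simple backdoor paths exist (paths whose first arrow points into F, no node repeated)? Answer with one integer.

A backdoor path from F to C is any simple undirected path whose first edge points into F (i.e. leaves F via a parent).
Parents of F: {V, Z}.
Enumerating:
  P1: F <- V -> P <- D -> Z -> C
  P2: F <- V -> P <- E <- Z -> C
  P3: F <- Z -> C
That exhausts the simple backdoor paths. Count: 3.

3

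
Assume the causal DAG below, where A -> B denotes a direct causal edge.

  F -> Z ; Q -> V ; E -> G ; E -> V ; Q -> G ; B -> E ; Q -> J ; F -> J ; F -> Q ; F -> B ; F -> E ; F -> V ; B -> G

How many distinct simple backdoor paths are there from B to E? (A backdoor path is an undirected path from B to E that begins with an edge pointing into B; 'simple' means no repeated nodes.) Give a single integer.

A backdoor path from B to E is any simple undirected path whose first edge points into B (i.e. leaves B via a parent).
Parents of B: {F}.
Enumerating:
  P1: B <- F -> E
  P2: B <- F -> Q -> G <- E
  P3: B <- F -> Q -> V <- E
  P4: B <- F -> J <- Q -> G <- E
  P5: B <- F -> J <- Q -> V <- E
  P6: B <- F -> V <- E
  P7: B <- F -> V <- Q -> G <- E
That exhausts the simple backdoor paths. Count: 7.

7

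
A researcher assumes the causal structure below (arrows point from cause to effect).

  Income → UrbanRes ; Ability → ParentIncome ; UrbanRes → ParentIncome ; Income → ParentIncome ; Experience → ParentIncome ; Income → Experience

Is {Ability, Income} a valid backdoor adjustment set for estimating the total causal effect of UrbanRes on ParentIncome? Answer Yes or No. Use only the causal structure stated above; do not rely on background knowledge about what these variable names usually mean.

Yes

Backdoor paths from UrbanRes to ParentIncome (paths whose first edge points into UrbanRes):
  P1: UrbanRes <- Income -> Experience -> ParentIncome
  P2: UrbanRes <- Income -> ParentIncome
Condition 1 (no descendant of UrbanRes in the set): holds — descendants of UrbanRes are {ParentIncome}; none are in {Ability, Income}.
Condition 2 (every backdoor path blocked by {Ability, Income}):
  P1: blocked at fork node Income ∈ conditioning set.
  P2: blocked at fork node Income ∈ conditioning set.
{Ability, Income} satisfies the backdoor criterion.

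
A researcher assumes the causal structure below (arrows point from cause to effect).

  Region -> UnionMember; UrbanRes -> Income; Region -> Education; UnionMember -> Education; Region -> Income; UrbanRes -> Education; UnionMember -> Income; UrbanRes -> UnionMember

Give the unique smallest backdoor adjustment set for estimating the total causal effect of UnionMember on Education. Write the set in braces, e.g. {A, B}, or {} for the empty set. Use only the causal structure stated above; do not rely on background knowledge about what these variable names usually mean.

Variables eligible for adjustment (non-descendants of UnionMember, excluding UnionMember and Education): {Region, UrbanRes}.
Backdoor paths from UnionMember to Education:
  P1: UnionMember <- Region -> Income <- UrbanRes -> Education
  P2: UnionMember <- Region -> Education
  P3: UnionMember <- UrbanRes -> Income <- Region -> Education
  P4: UnionMember <- UrbanRes -> Education
The empty set is not sufficient: P2 (UnionMember <- Region -> Education) has no collider blocking it and no conditioned non-collider, so it is open.
Try {Region, UrbanRes}:
  P1: blocked at fork node Region ∈ conditioning set.
  P2: blocked at fork node Region ∈ conditioning set.
  P3: blocked at fork node UrbanRes ∈ conditioning set.
  P4: blocked at fork node UrbanRes ∈ conditioning set.
{Region, UrbanRes} contains no descendant of UnionMember and blocks every backdoor path.
Every element of {Region, UrbanRes} is needed (dropping Region leaves P2 open; dropping UrbanRes leaves P4 open), so no proper subset is valid.
Among all size-2 subsets of the eligible variables, only {Region, UrbanRes} blocks every backdoor path, so it is the unique smallest valid adjustment set.

{Region, UrbanRes}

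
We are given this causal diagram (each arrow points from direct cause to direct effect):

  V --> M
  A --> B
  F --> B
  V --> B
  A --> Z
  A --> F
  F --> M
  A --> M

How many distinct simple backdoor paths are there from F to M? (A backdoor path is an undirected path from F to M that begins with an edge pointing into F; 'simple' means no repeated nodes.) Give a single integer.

A backdoor path from F to M is any simple undirected path whose first edge points into F (i.e. leaves F via a parent).
Parents of F: {A}.
Enumerating:
  P1: F <- A -> M
  P2: F <- A -> B <- V -> M
That exhausts the simple backdoor paths. Count: 2.

2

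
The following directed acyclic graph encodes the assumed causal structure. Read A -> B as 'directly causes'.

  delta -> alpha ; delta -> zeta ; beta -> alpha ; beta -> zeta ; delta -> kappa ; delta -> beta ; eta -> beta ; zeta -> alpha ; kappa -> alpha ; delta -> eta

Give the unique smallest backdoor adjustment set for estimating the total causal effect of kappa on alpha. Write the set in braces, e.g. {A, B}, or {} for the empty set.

{delta}

Variables eligible for adjustment (non-descendants of kappa, excluding kappa and alpha): {beta, delta, eta, zeta}.
Backdoor paths from kappa to alpha:
  P1: kappa <- delta -> eta -> beta -> zeta -> alpha
  P2: kappa <- delta -> eta -> beta -> alpha
  P3: kappa <- delta -> beta -> zeta -> alpha
  P4: kappa <- delta -> beta -> alpha
  P5: kappa <- delta -> zeta <- beta -> alpha
  P6: kappa <- delta -> zeta -> alpha
  P7: kappa <- delta -> alpha
The empty set is not sufficient: P1 (kappa <- delta -> eta -> beta -> zeta -> alpha) has no collider blocking it and no conditioned non-collider, so it is open.
Try {delta}:
  P1: blocked at fork node delta ∈ conditioning set.
  P2: blocked at fork node delta ∈ conditioning set.
  P3: blocked at fork node delta ∈ conditioning set.
  P4: blocked at fork node delta ∈ conditioning set.
  P5: blocked at fork node delta ∈ conditioning set.
  P6: blocked at fork node delta ∈ conditioning set.
  P7: blocked at fork node delta ∈ conditioning set.
{delta} contains no descendant of kappa and blocks every backdoor path.
No other singleton works — e.g. {eta} leaves P3 open — so {delta} is the unique smallest valid adjustment set.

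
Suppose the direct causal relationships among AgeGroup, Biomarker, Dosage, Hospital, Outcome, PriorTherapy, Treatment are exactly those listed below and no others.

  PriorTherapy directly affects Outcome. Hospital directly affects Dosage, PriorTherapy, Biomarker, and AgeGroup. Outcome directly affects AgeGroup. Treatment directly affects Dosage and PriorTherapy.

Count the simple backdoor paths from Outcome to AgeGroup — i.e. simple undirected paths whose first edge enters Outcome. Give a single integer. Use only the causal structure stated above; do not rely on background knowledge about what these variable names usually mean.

A backdoor path from Outcome to AgeGroup is any simple undirected path whose first edge points into Outcome (i.e. leaves Outcome via a parent).
Parents of Outcome: {PriorTherapy}.
Enumerating:
  P1: Outcome <- PriorTherapy <- Treatment -> Dosage <- Hospital -> AgeGroup
  P2: Outcome <- PriorTherapy <- Hospital -> AgeGroup
That exhausts the simple backdoor paths. Count: 2.

2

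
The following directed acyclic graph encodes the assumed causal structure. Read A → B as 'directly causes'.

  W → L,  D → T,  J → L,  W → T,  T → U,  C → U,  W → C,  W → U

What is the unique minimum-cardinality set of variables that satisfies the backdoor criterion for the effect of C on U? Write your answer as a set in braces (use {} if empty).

{W}

Variables eligible for adjustment (non-descendants of C, excluding C and U): {D, J, L, T, W}.
Backdoor paths from C to U:
  P1: C <- W -> T -> U
  P2: C <- W -> U
The empty set is not sufficient: P1 (C <- W -> T -> U) has no collider blocking it and no conditioned non-collider, so it is open.
Try {W}:
  P1: blocked at fork node W ∈ conditioning set.
  P2: blocked at fork node W ∈ conditioning set.
{W} contains no descendant of C and blocks every backdoor path.
No other singleton works — e.g. {D} leaves P1 open — so {W} is the unique smallest valid adjustment set.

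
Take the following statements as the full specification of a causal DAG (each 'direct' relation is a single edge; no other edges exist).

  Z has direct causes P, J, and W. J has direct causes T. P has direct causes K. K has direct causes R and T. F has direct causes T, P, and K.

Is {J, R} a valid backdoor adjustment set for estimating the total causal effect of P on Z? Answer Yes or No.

Yes

Backdoor paths from P to Z (paths whose first edge points into P):
  P1: P <- K <- T -> J -> Z
  P2: P <- K -> F <- T -> J -> Z
Condition 1 (no descendant of P in the set): holds — descendants of P are {F, Z}; none are in {J, R}.
Condition 2 (every backdoor path blocked by {J, R}):
  P1: blocked at chain node J ∈ conditioning set.
  P2: blocked at collider F (neither it nor any descendant is in the conditioning set).
{J, R} satisfies the backdoor criterion.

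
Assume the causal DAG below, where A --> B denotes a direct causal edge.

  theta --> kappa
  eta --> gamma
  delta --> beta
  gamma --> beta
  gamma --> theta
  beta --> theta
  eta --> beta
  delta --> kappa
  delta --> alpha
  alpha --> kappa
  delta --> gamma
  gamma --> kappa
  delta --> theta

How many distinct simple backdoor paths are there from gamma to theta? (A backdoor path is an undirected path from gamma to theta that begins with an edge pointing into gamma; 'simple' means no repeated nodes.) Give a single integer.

A backdoor path from gamma to theta is any simple undirected path whose first edge points into gamma (i.e. leaves gamma via a parent).
Parents of gamma: {delta, eta}.
Enumerating:
  P1: gamma <- eta -> beta <- delta -> theta
  P2: gamma <- eta -> beta <- delta -> alpha -> kappa <- theta
  P3: gamma <- eta -> beta <- delta -> kappa <- theta
  P4: gamma <- eta -> beta -> theta
  P5: gamma <- delta -> beta -> theta
  P6: gamma <- delta -> theta
  P7: gamma <- delta -> alpha -> kappa <- theta
  P8: gamma <- delta -> kappa <- theta
That exhausts the simple backdoor paths. Count: 8.

8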